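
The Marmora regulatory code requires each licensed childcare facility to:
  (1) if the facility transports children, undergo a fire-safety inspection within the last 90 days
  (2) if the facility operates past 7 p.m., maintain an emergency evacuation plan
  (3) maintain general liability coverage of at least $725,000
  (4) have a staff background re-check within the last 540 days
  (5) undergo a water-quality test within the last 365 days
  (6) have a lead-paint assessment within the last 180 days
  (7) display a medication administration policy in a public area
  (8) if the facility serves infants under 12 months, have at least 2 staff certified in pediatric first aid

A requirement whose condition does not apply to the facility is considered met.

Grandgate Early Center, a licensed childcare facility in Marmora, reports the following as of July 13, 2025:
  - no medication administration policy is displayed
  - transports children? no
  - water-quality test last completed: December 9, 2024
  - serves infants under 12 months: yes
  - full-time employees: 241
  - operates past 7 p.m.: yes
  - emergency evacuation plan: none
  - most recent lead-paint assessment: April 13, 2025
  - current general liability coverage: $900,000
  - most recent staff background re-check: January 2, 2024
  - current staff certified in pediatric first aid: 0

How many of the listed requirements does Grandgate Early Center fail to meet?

1. condition 'transports children' does not hold → requirement n/a → met
2. condition 'operates past 7 p.m.' holds; emergency evacuation plan absent → not met
3. general liability coverage $900,000 ≥ $725,000 → met
4. staff background re-check 558 days ago vs limit 540 → not met
5. water-quality test 216 days ago vs limit 365 → met
6. lead-paint assessment 91 days ago vs limit 180 → met
7. medication administration policy absent → not met
8. condition 'serves infants under 12 months' holds; staff certified in pediatric first aid 0 < 2 → not met
Not met: 4 of 8

4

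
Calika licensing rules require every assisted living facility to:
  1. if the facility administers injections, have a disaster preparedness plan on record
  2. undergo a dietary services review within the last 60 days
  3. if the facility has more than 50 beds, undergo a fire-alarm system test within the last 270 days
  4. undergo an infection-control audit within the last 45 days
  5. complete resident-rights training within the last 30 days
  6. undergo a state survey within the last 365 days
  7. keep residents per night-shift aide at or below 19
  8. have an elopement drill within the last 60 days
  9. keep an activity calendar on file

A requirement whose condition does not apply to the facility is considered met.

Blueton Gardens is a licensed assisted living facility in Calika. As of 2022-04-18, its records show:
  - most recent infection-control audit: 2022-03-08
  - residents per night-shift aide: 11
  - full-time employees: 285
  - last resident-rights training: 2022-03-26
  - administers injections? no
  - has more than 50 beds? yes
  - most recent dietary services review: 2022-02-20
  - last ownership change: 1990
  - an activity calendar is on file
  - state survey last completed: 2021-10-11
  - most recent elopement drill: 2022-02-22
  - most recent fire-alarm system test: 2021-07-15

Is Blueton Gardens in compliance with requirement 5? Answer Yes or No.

5. resident-rights training 23 days ago vs limit 30 → met

Yes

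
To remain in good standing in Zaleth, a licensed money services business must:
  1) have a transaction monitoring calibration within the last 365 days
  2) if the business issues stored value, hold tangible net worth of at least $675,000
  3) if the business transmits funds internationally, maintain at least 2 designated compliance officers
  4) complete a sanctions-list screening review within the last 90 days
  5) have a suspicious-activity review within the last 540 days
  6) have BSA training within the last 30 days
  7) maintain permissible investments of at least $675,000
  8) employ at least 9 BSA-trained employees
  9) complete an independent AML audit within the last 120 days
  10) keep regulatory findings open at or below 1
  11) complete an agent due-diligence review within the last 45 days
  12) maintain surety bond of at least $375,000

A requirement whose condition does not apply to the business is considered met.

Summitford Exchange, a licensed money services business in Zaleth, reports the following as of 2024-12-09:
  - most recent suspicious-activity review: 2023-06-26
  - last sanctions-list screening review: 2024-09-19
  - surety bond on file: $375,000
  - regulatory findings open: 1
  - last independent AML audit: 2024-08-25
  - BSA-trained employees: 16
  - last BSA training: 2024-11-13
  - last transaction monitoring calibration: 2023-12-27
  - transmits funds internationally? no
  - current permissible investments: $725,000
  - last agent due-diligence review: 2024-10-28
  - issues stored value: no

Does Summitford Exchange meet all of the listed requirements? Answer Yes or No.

Yes

1. transaction monitoring calibration 348 days ago vs limit 365 → met
2. condition 'issues stored value' does not hold → requirement n/a → met
3. condition 'transmits funds internationally' does not hold → requirement n/a → met
4. sanctions-list screening review 81 days ago vs limit 90 → met
5. suspicious-activity review 532 days ago vs limit 540 → met
6. BSA training 26 days ago vs limit 30 → met
7. permissible investments $725,000 ≥ $675,000 → met
8. BSA-trained employees 16 ≥ 9 → met
9. independent AML audit 106 days ago vs limit 120 → met
10. regulatory findings open 1 ≤ 1 → met
11. agent due-diligence review 42 days ago vs limit 45 → met
12. surety bond $375,000 ≥ $375,000 → met
All met.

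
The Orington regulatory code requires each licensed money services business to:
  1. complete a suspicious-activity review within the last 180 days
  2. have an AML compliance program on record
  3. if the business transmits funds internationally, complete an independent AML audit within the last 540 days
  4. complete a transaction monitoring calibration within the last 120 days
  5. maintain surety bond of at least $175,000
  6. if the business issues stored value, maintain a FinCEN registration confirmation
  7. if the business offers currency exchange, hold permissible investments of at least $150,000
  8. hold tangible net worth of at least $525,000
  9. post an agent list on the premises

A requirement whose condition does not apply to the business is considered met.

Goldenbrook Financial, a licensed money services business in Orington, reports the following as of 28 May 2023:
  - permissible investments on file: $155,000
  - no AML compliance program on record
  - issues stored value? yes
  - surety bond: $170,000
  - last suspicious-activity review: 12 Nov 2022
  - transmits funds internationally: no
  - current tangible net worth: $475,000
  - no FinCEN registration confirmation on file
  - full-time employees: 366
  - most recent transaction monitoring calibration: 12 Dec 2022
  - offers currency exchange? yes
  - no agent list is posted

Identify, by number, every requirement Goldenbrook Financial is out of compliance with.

1, 2, 4, 5, 6, 8, 9

1. suspicious-activity review 197 days ago vs limit 180 → not met
2. AML compliance program absent → not met
3. condition 'transmits funds internationally' does not hold → requirement n/a → met
4. transaction monitoring calibration 167 days ago vs limit 120 → not met
5. surety bond $170,000 < $175,000 → not met
6. condition 'issues stored value' holds; FinCEN registration confirmation absent → not met
7. condition 'offers currency exchange' holds; permissible investments $155,000 ≥ $150,000 → met
8. tangible net worth $475,000 < $525,000 → not met
9. agent list absent → not met
Not met: 1, 2, 4, 5, 6, 8, 9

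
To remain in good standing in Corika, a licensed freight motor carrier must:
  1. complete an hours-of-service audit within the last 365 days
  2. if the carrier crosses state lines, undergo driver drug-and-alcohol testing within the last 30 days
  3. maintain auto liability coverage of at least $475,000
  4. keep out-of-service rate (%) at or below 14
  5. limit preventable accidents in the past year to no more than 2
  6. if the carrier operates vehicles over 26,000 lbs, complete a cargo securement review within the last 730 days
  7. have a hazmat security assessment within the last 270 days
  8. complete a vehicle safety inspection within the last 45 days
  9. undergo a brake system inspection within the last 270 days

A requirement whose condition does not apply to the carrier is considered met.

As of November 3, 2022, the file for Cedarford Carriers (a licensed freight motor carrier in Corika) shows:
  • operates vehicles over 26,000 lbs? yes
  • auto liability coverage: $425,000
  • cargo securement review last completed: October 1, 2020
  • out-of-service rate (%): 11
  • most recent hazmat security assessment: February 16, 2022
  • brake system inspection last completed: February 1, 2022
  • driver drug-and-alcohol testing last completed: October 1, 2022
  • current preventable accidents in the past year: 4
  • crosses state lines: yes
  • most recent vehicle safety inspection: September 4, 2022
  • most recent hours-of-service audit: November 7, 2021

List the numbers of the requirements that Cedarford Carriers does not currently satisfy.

1. hours-of-service audit 361 days ago vs limit 365 → met
2. condition 'crosses state lines' holds; driver drug-and-alcohol testing 33 days ago vs limit 30 → not met
3. auto liability coverage $425,000 < $475,000 → not met
4. out-of-service rate (%) 11 ≤ 14 → met
5. preventable accidents in the past year 4 > 2 → not met
6. condition 'operates vehicles over 26,000 lbs' holds; cargo securement review 763 days ago vs limit 730 → not met
7. hazmat security assessment 260 days ago vs limit 270 → met
8. vehicle safety inspection 60 days ago vs limit 45 → not met
9. brake system inspection 275 days ago vs limit 270 → not met
Not met: 2, 3, 5, 6, 8, 9

2, 3, 5, 6, 8, 9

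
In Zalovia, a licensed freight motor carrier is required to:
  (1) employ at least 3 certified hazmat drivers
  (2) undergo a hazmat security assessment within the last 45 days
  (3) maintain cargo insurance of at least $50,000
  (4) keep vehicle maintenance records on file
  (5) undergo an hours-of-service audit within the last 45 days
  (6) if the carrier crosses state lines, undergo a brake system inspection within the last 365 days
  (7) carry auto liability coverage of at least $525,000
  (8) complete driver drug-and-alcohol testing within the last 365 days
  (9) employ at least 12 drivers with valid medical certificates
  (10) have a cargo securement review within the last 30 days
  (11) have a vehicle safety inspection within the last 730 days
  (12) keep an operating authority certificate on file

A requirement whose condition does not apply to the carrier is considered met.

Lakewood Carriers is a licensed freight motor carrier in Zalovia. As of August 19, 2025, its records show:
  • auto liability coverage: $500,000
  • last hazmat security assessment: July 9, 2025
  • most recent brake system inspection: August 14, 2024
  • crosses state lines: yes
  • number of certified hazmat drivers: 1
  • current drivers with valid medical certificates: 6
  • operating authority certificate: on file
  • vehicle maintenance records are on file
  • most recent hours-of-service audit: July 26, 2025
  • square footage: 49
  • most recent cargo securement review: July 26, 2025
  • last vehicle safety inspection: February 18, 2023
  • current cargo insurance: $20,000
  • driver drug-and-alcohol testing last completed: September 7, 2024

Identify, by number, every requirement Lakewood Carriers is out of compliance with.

1. certified hazmat drivers 1 < 3 → not met
2. hazmat security assessment 41 days ago vs limit 45 → met
3. cargo insurance $20,000 < $50,000 → not met
4. vehicle maintenance records present → met
5. hours-of-service audit 24 days ago vs limit 45 → met
6. condition 'crosses state lines' holds; brake system inspection 370 days ago vs limit 365 → not met
7. auto liability coverage $500,000 < $525,000 → not met
8. driver drug-and-alcohol testing 346 days ago vs limit 365 → met
9. drivers with valid medical certificates 6 < 12 → not met
10. cargo securement review 24 days ago vs limit 30 → met
11. vehicle safety inspection 913 days ago vs limit 730 → not met
12. operating authority certificate present → met
Not met: 1, 3, 6, 7, 9, 11

1, 3, 6, 7, 9, 11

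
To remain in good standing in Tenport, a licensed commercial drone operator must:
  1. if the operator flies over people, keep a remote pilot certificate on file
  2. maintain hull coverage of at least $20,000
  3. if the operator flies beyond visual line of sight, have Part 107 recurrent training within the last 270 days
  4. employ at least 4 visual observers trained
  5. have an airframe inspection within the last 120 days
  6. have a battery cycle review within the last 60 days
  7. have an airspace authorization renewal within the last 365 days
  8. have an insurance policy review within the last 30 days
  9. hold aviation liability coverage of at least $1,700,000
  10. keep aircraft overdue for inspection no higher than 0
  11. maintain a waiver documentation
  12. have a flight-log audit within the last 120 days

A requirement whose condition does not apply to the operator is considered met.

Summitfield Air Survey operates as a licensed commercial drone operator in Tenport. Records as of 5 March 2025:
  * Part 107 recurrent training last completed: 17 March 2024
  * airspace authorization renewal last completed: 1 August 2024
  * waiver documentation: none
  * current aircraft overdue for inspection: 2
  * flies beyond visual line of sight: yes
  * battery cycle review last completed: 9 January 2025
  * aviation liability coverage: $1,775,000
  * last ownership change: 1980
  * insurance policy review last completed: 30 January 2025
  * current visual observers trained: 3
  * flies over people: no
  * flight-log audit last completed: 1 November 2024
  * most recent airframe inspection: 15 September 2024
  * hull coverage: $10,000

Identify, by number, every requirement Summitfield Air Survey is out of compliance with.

1. condition 'flies over people' does not hold → requirement n/a → met
2. hull coverage $10,000 < $20,000 → not met
3. condition 'flies beyond visual line of sight' holds; Part 107 recurrent training 353 days ago vs limit 270 → not met
4. visual observers trained 3 < 4 → not met
5. airframe inspection 171 days ago vs limit 120 → not met
6. battery cycle review 55 days ago vs limit 60 → met
7. airspace authorization renewal 216 days ago vs limit 365 → met
8. insurance policy review 34 days ago vs limit 30 → not met
9. aviation liability coverage $1,775,000 ≥ $1,700,000 → met
10. aircraft overdue for inspection 2 > 0 → not met
11. waiver documentation absent → not met
12. flight-log audit 124 days ago vs limit 120 → not met
Not met: 2, 3, 4, 5, 8, 10, 11, 12

2, 3, 4, 5, 8, 10, 11, 12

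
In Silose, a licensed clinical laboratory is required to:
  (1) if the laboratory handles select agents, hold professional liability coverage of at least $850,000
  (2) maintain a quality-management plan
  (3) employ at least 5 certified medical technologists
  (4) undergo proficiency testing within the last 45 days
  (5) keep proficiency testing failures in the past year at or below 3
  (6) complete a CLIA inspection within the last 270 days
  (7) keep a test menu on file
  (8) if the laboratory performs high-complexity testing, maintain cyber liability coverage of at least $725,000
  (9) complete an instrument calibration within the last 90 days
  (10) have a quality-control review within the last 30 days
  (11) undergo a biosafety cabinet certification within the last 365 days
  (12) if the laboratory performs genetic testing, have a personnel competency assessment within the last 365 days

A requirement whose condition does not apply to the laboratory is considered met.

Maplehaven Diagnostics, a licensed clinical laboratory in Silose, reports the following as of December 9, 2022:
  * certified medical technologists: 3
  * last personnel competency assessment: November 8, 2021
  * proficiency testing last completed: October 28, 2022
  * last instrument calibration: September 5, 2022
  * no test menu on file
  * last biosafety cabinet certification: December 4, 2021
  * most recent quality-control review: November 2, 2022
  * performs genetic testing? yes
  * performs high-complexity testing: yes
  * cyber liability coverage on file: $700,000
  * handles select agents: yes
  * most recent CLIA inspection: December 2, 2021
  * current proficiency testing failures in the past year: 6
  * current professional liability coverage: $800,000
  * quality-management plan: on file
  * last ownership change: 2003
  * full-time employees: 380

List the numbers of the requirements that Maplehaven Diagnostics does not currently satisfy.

1. condition 'handles select agents' holds; professional liability coverage $800,000 < $850,000 → not met
2. quality-management plan present → met
3. certified medical technologists 3 < 5 → not met
4. proficiency testing 42 days ago vs limit 45 → met
5. proficiency testing failures in the past year 6 > 3 → not met
6. CLIA inspection 372 days ago vs limit 270 → not met
7. test menu absent → not met
8. condition 'performs high-complexity testing' holds; cyber liability coverage $700,000 < $725,000 → not met
9. instrument calibration 95 days ago vs limit 90 → not met
10. quality-control review 37 days ago vs limit 30 → not met
11. biosafety cabinet certification 370 days ago vs limit 365 → not met
12. condition 'performs genetic testing' holds; personnel competency assessment 396 days ago vs limit 365 → not met
Not met: 1, 3, 5, 6, 7, 8, 9, 10, 11, 12

1, 3, 5, 6, 7, 8, 9, 10, 11, 12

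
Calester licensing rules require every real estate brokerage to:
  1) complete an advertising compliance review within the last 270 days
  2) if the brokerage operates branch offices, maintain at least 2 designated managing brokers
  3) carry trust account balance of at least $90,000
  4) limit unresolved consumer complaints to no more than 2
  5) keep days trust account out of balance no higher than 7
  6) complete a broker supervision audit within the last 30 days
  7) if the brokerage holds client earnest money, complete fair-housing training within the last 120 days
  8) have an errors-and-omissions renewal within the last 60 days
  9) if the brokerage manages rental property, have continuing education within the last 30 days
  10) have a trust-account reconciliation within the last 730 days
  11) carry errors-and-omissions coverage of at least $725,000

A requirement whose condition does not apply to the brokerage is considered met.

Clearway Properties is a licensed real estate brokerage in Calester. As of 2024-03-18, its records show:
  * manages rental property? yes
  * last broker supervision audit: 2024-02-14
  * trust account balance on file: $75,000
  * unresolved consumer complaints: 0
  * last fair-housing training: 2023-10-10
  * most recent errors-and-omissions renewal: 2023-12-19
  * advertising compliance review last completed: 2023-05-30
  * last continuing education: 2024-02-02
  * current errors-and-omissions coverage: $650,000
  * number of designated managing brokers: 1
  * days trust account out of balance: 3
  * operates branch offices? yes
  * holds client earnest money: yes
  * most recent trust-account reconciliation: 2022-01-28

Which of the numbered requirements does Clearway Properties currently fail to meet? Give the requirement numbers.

1. advertising compliance review 293 days ago vs limit 270 → not met
2. condition 'operates branch offices' holds; designated managing brokers 1 < 2 → not met
3. trust account balance $75,000 < $90,000 → not met
4. unresolved consumer complaints 0 ≤ 2 → met
5. days trust account out of balance 3 ≤ 7 → met
6. broker supervision audit 33 days ago vs limit 30 → not met
7. condition 'holds client earnest money' holds; fair-housing training 160 days ago vs limit 120 → not met
8. errors-and-omissions renewal 90 days ago vs limit 60 → not met
9. condition 'manages rental property' holds; continuing education 45 days ago vs limit 30 → not met
10. trust-account reconciliation 780 days ago vs limit 730 → not met
11. errors-and-omissions coverage $650,000 < $725,000 → not met
Not met: 1, 2, 3, 6, 7, 8, 9, 10, 11

1, 2, 3, 6, 7, 8, 9, 10, 11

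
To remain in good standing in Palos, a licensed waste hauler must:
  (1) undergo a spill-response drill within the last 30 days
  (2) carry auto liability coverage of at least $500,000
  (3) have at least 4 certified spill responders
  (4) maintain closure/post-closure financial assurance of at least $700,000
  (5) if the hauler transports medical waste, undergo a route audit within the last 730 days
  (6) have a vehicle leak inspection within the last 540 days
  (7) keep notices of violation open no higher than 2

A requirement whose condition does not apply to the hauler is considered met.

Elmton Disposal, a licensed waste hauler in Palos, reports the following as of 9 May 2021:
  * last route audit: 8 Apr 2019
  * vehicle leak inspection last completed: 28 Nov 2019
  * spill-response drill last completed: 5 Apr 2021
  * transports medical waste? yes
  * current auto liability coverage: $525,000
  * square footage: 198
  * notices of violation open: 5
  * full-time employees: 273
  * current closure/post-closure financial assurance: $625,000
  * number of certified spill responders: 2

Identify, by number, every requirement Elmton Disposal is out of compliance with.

1. spill-response drill 34 days ago vs limit 30 → not met
2. auto liability coverage $525,000 ≥ $500,000 → met
3. certified spill responders 2 < 4 → not met
4. closure/post-closure financial assurance $625,000 < $700,000 → not met
5. condition 'transports medical waste' holds; route audit 762 days ago vs limit 730 → not met
6. vehicle leak inspection 528 days ago vs limit 540 → met
7. notices of violation open 5 > 2 → not met
Not met: 1, 3, 4, 5, 7

1, 3, 4, 5, 7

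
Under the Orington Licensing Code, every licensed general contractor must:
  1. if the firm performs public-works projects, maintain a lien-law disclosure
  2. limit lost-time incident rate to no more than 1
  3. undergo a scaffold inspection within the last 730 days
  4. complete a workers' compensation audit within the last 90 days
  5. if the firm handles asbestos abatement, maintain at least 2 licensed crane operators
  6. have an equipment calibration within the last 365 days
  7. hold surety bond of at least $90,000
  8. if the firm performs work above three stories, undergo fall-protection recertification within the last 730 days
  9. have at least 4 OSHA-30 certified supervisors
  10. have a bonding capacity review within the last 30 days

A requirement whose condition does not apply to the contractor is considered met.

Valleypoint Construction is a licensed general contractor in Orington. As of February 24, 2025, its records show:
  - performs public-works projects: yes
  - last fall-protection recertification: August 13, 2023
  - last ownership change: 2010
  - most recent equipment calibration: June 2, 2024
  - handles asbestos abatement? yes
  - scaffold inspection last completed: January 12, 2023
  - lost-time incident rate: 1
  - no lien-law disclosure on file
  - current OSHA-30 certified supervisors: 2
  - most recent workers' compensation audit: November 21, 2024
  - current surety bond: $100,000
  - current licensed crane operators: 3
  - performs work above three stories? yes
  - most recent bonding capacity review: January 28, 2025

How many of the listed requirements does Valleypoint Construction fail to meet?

4

1. condition 'performs public-works projects' holds; lien-law disclosure absent → not met
2. lost-time incident rate 1 ≤ 1 → met
3. scaffold inspection 774 days ago vs limit 730 → not met
4. workers' compensation audit 95 days ago vs limit 90 → not met
5. condition 'handles asbestos abatement' holds; licensed crane operators 3 ≥ 2 → met
6. equipment calibration 267 days ago vs limit 365 → met
7. surety bond $100,000 ≥ $90,000 → met
8. condition 'performs work above three stories' holds; fall-protection recertification 561 days ago vs limit 730 → met
9. OSHA-30 certified supervisors 2 < 4 → not met
10. bonding capacity review 27 days ago vs limit 30 → met
Not met: 4 of 10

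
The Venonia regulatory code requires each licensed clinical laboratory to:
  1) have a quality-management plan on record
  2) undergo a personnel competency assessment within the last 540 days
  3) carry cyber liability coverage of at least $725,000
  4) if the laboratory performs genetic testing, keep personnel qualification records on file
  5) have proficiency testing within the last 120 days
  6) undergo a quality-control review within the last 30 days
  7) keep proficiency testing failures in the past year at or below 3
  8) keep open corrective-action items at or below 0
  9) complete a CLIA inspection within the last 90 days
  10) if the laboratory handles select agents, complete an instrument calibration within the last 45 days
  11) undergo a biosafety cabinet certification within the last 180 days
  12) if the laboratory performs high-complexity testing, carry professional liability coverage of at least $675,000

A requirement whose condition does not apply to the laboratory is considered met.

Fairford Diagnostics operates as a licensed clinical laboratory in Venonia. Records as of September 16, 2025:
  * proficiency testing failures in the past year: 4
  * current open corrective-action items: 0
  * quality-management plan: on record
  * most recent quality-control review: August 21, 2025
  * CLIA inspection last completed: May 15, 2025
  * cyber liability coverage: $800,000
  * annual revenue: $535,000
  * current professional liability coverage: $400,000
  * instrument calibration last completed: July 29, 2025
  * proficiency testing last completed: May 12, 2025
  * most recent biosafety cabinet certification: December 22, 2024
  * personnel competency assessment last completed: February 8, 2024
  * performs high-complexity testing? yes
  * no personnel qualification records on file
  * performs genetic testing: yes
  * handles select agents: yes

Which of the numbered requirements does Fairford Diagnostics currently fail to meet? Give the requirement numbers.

2, 4, 5, 7, 9, 10, 11, 12

1. quality-management plan present → met
2. personnel competency assessment 586 days ago vs limit 540 → not met
3. cyber liability coverage $800,000 ≥ $725,000 → met
4. condition 'performs genetic testing' holds; personnel qualification records absent → not met
5. proficiency testing 127 days ago vs limit 120 → not met
6. quality-control review 26 days ago vs limit 30 → met
7. proficiency testing failures in the past year 4 > 3 → not met
8. open corrective-action items 0 ≤ 0 → met
9. CLIA inspection 124 days ago vs limit 90 → not met
10. condition 'handles select agents' holds; instrument calibration 49 days ago vs limit 45 → not met
11. biosafety cabinet certification 268 days ago vs limit 180 → not met
12. condition 'performs high-complexity testing' holds; professional liability coverage $400,000 < $675,000 → not met
Not met: 2, 4, 5, 7, 9, 10, 11, 12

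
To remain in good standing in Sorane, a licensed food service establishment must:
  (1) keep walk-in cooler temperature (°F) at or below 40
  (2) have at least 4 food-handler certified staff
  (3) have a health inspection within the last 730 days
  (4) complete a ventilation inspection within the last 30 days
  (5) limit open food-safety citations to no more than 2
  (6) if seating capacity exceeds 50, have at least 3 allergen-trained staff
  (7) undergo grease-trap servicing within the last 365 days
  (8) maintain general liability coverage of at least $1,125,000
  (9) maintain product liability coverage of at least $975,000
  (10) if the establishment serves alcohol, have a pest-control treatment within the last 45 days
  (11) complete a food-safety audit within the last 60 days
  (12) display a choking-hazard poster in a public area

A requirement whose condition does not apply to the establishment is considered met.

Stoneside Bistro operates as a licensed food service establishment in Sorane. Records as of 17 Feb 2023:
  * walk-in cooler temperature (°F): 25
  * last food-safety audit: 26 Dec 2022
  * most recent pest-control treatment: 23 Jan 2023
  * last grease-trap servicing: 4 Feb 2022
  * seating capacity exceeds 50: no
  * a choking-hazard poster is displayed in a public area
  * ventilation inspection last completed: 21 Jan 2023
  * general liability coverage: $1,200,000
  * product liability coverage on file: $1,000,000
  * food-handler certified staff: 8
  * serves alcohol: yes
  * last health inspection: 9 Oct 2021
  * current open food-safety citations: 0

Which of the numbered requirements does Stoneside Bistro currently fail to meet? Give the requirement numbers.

1. walk-in cooler temperature (°F) 25 ≤ 40 → met
2. food-handler certified staff 8 ≥ 4 → met
3. health inspection 496 days ago vs limit 730 → met
4. ventilation inspection 27 days ago vs limit 30 → met
5. open food-safety citations 0 ≤ 2 → met
6. condition 'seating capacity exceeds 50' does not hold → requirement n/a → met
7. grease-trap servicing 378 days ago vs limit 365 → not met
8. general liability coverage $1,200,000 ≥ $1,125,000 → met
9. product liability coverage $1,000,000 ≥ $975,000 → met
10. condition 'serves alcohol' holds; pest-control treatment 25 days ago vs limit 45 → met
11. food-safety audit 53 days ago vs limit 60 → met
12. choking-hazard poster present → met
Not met: 7

7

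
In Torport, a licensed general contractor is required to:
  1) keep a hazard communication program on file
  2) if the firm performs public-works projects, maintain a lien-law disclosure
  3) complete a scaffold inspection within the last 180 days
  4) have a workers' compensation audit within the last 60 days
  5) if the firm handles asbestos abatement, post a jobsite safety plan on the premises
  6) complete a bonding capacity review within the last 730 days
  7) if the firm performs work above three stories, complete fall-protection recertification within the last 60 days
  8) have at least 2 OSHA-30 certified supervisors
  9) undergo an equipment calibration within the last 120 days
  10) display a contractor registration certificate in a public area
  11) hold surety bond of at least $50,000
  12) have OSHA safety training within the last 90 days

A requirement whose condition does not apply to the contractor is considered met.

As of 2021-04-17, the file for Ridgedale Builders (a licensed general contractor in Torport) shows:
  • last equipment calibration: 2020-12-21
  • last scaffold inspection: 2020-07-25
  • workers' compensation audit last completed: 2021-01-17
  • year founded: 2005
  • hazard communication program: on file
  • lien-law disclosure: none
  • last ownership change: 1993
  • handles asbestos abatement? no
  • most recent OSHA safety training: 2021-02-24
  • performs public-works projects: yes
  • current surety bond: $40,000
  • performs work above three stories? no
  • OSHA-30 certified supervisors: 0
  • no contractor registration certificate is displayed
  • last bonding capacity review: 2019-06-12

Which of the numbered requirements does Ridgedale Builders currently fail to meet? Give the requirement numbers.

2, 3, 4, 8, 10, 11

1. hazard communication program present → met
2. condition 'performs public-works projects' holds; lien-law disclosure absent → not met
3. scaffold inspection 266 days ago vs limit 180 → not met
4. workers' compensation audit 90 days ago vs limit 60 → not met
5. condition 'handles asbestos abatement' does not hold → requirement n/a → met
6. bonding capacity review 675 days ago vs limit 730 → met
7. condition 'performs work above three stories' does not hold → requirement n/a → met
8. OSHA-30 certified supervisors 0 < 2 → not met
9. equipment calibration 117 days ago vs limit 120 → met
10. contractor registration certificate absent → not met
11. surety bond $40,000 < $50,000 → not met
12. OSHA safety training 52 days ago vs limit 90 → met
Not met: 2, 3, 4, 8, 10, 11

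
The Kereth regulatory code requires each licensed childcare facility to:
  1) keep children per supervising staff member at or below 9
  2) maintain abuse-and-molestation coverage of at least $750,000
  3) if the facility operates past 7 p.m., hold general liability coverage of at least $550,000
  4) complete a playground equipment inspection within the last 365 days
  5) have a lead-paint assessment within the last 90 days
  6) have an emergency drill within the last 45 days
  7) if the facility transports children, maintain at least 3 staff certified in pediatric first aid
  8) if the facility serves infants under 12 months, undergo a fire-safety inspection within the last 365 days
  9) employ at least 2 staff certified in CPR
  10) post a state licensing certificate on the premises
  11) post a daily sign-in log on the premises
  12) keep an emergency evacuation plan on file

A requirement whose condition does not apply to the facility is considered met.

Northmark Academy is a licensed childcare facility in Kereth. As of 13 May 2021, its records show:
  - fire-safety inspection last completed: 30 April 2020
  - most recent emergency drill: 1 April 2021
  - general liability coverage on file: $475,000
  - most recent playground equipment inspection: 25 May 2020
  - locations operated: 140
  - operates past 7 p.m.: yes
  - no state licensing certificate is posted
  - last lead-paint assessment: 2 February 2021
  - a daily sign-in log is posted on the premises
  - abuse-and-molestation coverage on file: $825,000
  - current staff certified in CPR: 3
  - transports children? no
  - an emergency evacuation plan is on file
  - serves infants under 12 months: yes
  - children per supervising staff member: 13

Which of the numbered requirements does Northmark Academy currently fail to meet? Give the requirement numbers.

1, 3, 5, 8, 10

1. children per supervising staff member 13 > 9 → not met
2. abuse-and-molestation coverage $825,000 ≥ $750,000 → met
3. condition 'operates past 7 p.m.' holds; general liability coverage $475,000 < $550,000 → not met
4. playground equipment inspection 353 days ago vs limit 365 → met
5. lead-paint assessment 100 days ago vs limit 90 → not met
6. emergency drill 42 days ago vs limit 45 → met
7. condition 'transports children' does not hold → requirement n/a → met
8. condition 'serves infants under 12 months' holds; fire-safety inspection 378 days ago vs limit 365 → not met
9. staff certified in CPR 3 ≥ 2 → met
10. state licensing certificate absent → not met
11. daily sign-in log present → met
12. emergency evacuation plan present → met
Not met: 1, 3, 5, 8, 10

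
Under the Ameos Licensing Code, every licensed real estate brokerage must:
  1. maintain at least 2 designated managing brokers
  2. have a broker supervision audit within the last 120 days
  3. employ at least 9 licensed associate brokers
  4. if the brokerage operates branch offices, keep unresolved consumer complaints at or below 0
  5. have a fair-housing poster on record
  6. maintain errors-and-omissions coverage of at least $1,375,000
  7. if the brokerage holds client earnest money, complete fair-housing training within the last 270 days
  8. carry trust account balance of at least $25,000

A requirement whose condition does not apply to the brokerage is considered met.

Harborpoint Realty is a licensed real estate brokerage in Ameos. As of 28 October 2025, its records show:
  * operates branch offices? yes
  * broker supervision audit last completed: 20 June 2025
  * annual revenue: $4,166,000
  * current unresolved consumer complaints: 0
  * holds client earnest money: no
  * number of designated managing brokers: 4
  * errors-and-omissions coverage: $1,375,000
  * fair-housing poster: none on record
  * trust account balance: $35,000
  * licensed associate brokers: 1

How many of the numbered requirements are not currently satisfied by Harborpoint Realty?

1. designated managing brokers 4 ≥ 2 → met
2. broker supervision audit 130 days ago vs limit 120 → not met
3. licensed associate brokers 1 < 9 → not met
4. condition 'operates branch offices' holds; unresolved consumer complaints 0 ≤ 0 → met
5. fair-housing poster absent → not met
6. errors-and-omissions coverage $1,375,000 ≥ $1,375,000 → met
7. condition 'holds client earnest money' does not hold → requirement n/a → met
8. trust account balance $35,000 ≥ $25,000 → met
Not met: 3 of 8

3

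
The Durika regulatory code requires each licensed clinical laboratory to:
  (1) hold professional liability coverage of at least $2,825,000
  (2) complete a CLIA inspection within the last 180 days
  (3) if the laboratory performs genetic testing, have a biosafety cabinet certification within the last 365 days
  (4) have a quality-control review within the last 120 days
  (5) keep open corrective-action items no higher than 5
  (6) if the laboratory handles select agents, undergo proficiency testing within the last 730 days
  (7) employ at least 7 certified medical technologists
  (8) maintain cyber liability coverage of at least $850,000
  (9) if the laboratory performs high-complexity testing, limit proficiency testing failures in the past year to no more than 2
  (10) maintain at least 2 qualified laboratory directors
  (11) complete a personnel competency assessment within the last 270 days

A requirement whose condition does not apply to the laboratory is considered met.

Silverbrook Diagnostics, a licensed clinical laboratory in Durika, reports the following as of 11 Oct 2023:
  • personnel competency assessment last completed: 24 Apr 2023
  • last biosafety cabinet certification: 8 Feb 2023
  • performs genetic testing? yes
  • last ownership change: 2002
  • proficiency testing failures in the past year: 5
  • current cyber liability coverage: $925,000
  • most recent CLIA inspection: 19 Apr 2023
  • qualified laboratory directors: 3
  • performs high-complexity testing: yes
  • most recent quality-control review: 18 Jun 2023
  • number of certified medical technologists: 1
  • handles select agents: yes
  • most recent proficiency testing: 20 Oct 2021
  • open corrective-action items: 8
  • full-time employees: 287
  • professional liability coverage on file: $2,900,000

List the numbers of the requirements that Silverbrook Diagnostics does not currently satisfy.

5, 7, 9

1. professional liability coverage $2,900,000 ≥ $2,825,000 → met
2. CLIA inspection 175 days ago vs limit 180 → met
3. condition 'performs genetic testing' holds; biosafety cabinet certification 245 days ago vs limit 365 → met
4. quality-control review 115 days ago vs limit 120 → met
5. open corrective-action items 8 > 5 → not met
6. condition 'handles select agents' holds; proficiency testing 721 days ago vs limit 730 → met
7. certified medical technologists 1 < 7 → not met
8. cyber liability coverage $925,000 ≥ $850,000 → met
9. condition 'performs high-complexity testing' holds; proficiency testing failures in the past year 5 > 2 → not met
10. qualified laboratory directors 3 ≥ 2 → met
11. personnel competency assessment 170 days ago vs limit 270 → met
Not met: 5, 7, 9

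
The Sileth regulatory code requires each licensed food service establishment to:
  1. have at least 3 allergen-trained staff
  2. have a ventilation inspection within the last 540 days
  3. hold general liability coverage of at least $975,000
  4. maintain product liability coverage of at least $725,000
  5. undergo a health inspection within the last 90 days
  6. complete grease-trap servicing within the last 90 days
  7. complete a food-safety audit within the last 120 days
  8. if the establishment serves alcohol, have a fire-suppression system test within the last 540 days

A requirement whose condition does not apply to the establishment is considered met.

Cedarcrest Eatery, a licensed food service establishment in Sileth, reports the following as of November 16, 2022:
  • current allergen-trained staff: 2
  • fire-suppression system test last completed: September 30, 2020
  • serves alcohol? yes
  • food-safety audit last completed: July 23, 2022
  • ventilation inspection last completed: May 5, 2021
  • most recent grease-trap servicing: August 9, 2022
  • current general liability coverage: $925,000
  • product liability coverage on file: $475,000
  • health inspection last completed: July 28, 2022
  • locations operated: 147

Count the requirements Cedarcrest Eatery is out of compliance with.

7

1. allergen-trained staff 2 < 3 → not met
2. ventilation inspection 560 days ago vs limit 540 → not met
3. general liability coverage $925,000 < $975,000 → not met
4. product liability coverage $475,000 < $725,000 → not met
5. health inspection 111 days ago vs limit 90 → not met
6. grease-trap servicing 99 days ago vs limit 90 → not met
7. food-safety audit 116 days ago vs limit 120 → met
8. condition 'serves alcohol' holds; fire-suppression system test 777 days ago vs limit 540 → not met
Not met: 7 of 8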